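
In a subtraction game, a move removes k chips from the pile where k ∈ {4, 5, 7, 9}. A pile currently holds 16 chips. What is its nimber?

0

Grundy values for subtraction set {4, 5, 7, 9}:
k:     0  1  2  3  4  5  6  7  8  9 10 11 12 13 14 15 16
g(k):  0  0  0  0  1  1  1  1  2  2  2  2  3  0  0  0  0
So g(16) = 0.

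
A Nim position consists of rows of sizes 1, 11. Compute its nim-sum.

Write each in binary and XOR column by column:
  0001  (1)
  1011  (11)
  ----
  1010  (10)

10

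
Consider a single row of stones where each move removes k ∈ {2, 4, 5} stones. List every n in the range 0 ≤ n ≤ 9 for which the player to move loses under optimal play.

Build the Grundy sequence with g(k) = mex{g(k−s) : s ∈ {2, 4, 5}, s ≤ k}:
k:     0  1  2  3  4  5  6  7  8  9
g(k):  0  0  1  1  2  2  3  0  0  1
The P-positions (g = 0) in 0..9 are 0, 1, 7, 8.

0, 1, 7, 8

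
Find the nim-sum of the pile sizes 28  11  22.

Compute the nim-sum pairwise:
28 ⊕ 11 = 23
23 ⊕ 22 = 1

1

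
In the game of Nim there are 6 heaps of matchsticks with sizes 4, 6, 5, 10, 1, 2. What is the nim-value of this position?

Compute the nim-sum pairwise:
4 XOR 6 = 2
2 XOR 5 = 7
7 XOR 10 = 13
13 XOR 1 = 12
12 XOR 2 = 14

14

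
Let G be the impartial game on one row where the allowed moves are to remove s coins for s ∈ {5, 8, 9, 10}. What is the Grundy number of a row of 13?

Build the Grundy sequence with g(k) = mex{g(k−s) : s ∈ {5, 8, 9, 10}, s ≤ k}:
k:     0  1  2  3  4  5  6  7  8  9 10 11 12 13
g(k):  0  0  0  0  0  1  1  1  1  1  2  2  2  2
So g(13) = 2.

2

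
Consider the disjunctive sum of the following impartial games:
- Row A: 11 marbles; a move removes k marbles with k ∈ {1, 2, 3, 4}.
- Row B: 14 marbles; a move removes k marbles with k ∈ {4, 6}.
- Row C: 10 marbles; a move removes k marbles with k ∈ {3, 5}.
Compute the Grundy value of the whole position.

Build the Grundy sequence for row A with g(k) = mex{g(k−s) : s ∈ {1, 2, 3, 4}, s ≤ k}:
g(0) = mex{} = 0
g(1) = mex{0} = 1
g(2) = mex{0,1} = 2
g(3) = mex{0,1,2} = 3
g(4) = mex{0,1,2,3} = 4
g(5) = mex{1,2,3,4} = 0
g(6) = mex{0,2,3,4} = 1
g(7) = mex{0,1,3,4} = 2
g(8) = mex{0,1,2,4} = 3
g(9) = mex{0,1,2,3} = 4
g(10) = mex{1,2,3,4} = 0
g(11) = mex{0,2,3,4} = 1
So g(11) = 1.
Build the Grundy sequence for row B with g(k) = mex{g(k−s) : s ∈ {4, 6}, s ≤ k}:
k:     0  1  2  3  4  5  6  7  8  9 10 11 12 13 14
g(k):  0  0  0  0  1  1  1  1  2  2  0  0  0  0  1
So g(14) = 1.
Build the Grundy sequence for row C with g(k) = mex{g(k−s) : s ∈ {3, 5}, s ≤ k}:
g(0) = mex{} = 0
g(1) = mex{} = 0
g(2) = mex{} = 0
g(3) = mex{0} = 1
g(4) = mex{0} = 1
g(5) = mex{0} = 1
g(6) = mex{0,1} = 2
g(7) = mex{0,1} = 2
g(8) = mex{1} = 0
g(9) = mex{1,2} = 0
g(10) = mex{1,2} = 0
So g(10) = 0.
By the Sprague-Grundy theorem, the Grundy value of a sum of independent games is the XOR of the component values.
Combined value = 1 ⊕ 1 ⊕ 0 = 0.

0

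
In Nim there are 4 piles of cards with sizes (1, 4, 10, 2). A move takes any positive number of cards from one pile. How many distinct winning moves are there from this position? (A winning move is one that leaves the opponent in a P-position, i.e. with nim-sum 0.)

Compute the nim-sum pairwise:
1 XOR 4 = 5
5 XOR 10 = 15
15 XOR 2 = 13
The overall nim-sum is X = 13. A pile of size p has a winning move iff p XOR X < p (reduce it to p XOR X).
  1: 1 XOR 13 = 12 ≥ 1 — no move.
  4: 4 XOR 13 = 9 ≥ 4 — no move.
  10: 10 XOR 13 = 7 < 10 — winning move (to 7).
  2: 2 XOR 13 = 15 ≥ 2 — no move.
That gives 1 winning move.

1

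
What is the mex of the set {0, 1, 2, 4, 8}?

The values 0, 1, 2 are all present; 3 is the first non-negative integer missing from the set.

3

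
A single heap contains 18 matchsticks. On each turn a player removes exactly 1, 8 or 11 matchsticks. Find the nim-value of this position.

0

Build the Grundy sequence with g(k) = mex{g(k−s) : s ∈ {1, 8, 11}, s ≤ k}:
k:     0  1  2  3  4  5  6  7  8  9 10 11 12 13 14 15 16 17 18
g(k):  0  1  0  1  0  1  0  1  2  0  1  2  3  2  3  2  0  1  0
So g(18) = 0.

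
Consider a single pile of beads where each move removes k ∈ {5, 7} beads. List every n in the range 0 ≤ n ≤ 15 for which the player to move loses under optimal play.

0, 1, 2, 3, 4, 12, 13, 14, 15

Build the Grundy sequence with g(k) = mex{g(k−s) : s ∈ {5, 7}, s ≤ k}:
k:     0  1  2  3  4  5  6  7  8  9 10 11 12 13 14 15
g(k):  0  0  0  0  0  1  1  1  1  1  2  2  0  0  0  0
The P-positions (g = 0) in 0..15 are 0, 1, 2, 3, 4, 12, 13, 14, 15.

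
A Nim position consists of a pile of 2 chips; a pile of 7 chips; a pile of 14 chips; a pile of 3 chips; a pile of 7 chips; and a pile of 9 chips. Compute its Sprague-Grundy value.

6

Compute the nim-sum pairwise:
2 ^ 7 = 5
5 ^ 14 = 11
11 ^ 3 = 8
8 ^ 7 = 15
15 ^ 9 = 6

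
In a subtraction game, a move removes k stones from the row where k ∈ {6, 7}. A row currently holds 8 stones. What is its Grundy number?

Compute g(0), g(1), … for moves {6, 7}:
g(0) = mex{} = 0
g(1) = mex{} = 0
g(2) = mex{} = 0
g(3) = mex{} = 0
g(4) = mex{} = 0
g(5) = mex{} = 0
g(6) = mex{0} = 1
g(7) = mex{0} = 1
g(8) = mex{0} = 1
So g(8) = 1.

1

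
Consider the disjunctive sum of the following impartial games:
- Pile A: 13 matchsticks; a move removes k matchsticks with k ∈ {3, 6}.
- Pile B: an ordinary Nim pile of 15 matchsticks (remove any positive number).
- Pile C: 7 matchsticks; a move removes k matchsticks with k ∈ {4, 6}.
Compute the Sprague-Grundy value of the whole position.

15

Build the Grundy sequence for pile A with g(k) = mex{g(k−s) : s ∈ {3, 6}, s ≤ k}:
g(0) = mex{} = 0
g(1) = mex{} = 0
g(2) = mex{} = 0
g(3) = mex{0} = 1
g(4) = mex{0} = 1
g(5) = mex{0} = 1
g(6) = mex{0,1} = 2
g(7) = mex{0,1} = 2
g(8) = mex{0,1} = 2
g(9) = mex{1,2} = 0
g(10) = mex{1,2} = 0
g(11) = mex{1,2} = 0
g(12) = mex{0,2} = 1
g(13) = mex{0,2} = 1
So g(13) = 1.
Pile B is a plain Nim pile of size 15, so its Grundy value is 15.
Build the Grundy sequence for pile C with g(k) = mex{g(k−s) : s ∈ {4, 6}, s ≤ k}:
k:     0  1  2  3  4  5  6  7
g(k):  0  0  0  0  1  1  1  1
So g(7) = 1.
The value of a disjunctive sum is the nim-sum of the parts.
Combined value = 1 XOR 15 XOR 1 = 15.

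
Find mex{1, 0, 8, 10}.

2

The values 0, 1 are all present; 2 is the first non-negative integer missing from the set.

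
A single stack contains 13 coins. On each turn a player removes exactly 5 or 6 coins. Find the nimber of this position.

0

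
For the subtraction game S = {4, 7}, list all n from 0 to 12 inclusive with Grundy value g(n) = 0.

0, 1, 2, 3, 11, 12

Build the Grundy sequence with g(k) = mex{g(k−s) : s ∈ {4, 7}, s ≤ k}:
k:     0  1  2  3  4  5  6  7  8  9 10 11 12
g(k):  0  0  0  0  1  1  1  1  2  2  2  0  0
The P-positions (g = 0) in 0..12 are 0, 1, 2, 3, 11, 12.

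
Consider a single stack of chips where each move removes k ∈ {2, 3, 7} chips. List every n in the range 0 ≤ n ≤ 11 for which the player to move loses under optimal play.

0, 1, 5, 6, 10, 11

Compute g(0), g(1), … for moves {2, 3, 7}:
g(0) = mex{} = 0
g(1) = mex{} = 0
g(2) = mex{0} = 1
g(3) = mex{0} = 1
g(4) = mex{0,1} = 2
g(5) = mex{1} = 0
g(6) = mex{1,2} = 0
g(7) = mex{0,2} = 1
g(8) = mex{0} = 1
g(9) = mex{0,1} = 2
g(10) = mex{1} = 0
g(11) = mex{1,2} = 0
The P-positions (g = 0) in 0..11 are 0, 1, 5, 6, 10, 11.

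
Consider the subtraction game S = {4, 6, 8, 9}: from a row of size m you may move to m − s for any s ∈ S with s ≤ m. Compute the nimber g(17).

1

Compute g(0), g(1), … for moves {4, 6, 8, 9}:
k:     0  1  2  3  4  5  6  7  8  9 10 11 12 13 14 15 16 17
g(k):  0  0  0  0  1  1  1  1  2  2  2  2  3  0  0  0  0  1
So g(17) = 1.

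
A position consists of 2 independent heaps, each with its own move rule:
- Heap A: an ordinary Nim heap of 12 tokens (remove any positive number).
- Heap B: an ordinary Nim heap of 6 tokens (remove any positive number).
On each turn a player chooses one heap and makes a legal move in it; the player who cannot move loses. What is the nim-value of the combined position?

10

Heap A is a plain Nim heap of size 12, so its Grundy value is 12.
Heap B is a plain Nim heap of size 6, so its Grundy value is 6.
The value of a disjunctive sum is the nim-sum of the parts.
Combined value = 12 ⊕ 6 = 10.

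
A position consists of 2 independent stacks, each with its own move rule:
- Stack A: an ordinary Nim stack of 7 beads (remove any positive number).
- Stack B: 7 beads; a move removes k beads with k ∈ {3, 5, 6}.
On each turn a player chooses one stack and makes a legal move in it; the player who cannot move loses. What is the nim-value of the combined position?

5

Stack A is a plain Nim stack of size 7, so its Grundy value is 7.
For stack B, compute g(0), g(1), … with moves {3, 5, 6}:
g(0) = mex{} = 0
g(1) = mex{} = 0
g(2) = mex{} = 0
g(3) = mex{0} = 1
g(4) = mex{0} = 1
g(5) = mex{0} = 1
g(6) = mex{0,1} = 2
g(7) = mex{0,1} = 2
So g(7) = 2.
The value of a disjunctive sum is the nim-sum of the parts.
Combined value = 7 XOR 2 = 5.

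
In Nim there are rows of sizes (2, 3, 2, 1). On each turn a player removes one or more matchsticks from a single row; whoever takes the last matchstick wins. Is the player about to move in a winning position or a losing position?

Winning position

Compute the nim-sum pairwise:
2 XOR 3 = 1
1 XOR 2 = 3
3 XOR 1 = 2
The nim-sum is 2 ≠ 0, so this is an N-position: the player to move can win.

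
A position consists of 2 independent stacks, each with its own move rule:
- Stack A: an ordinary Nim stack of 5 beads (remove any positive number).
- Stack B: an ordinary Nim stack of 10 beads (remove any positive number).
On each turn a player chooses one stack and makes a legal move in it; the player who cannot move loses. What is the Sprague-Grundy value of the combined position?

15

Stack A is a plain Nim stack of size 5, so its Grundy value is 5.
Stack B is a plain Nim stack of size 10, so its Grundy value is 10.
By the Sprague-Grundy theorem, the Grundy value of a sum of independent games is the XOR of the component values.
Combined value = 5 ⊕ 10 = 15.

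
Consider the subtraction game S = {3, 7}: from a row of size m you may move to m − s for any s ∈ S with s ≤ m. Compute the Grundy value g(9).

Build the Grundy sequence with g(k) = mex{g(k−s) : s ∈ {3, 7}, s ≤ k}:
k:     0  1  2  3  4  5  6  7  8  9
g(k):  0  0  0  1  1  1  0  2  2  1
So g(9) = 1.

1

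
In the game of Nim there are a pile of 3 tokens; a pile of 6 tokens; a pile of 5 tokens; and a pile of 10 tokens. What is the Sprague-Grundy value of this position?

10

Compute the nim-sum pairwise:
3 ^ 6 = 5
5 ^ 5 = 0
0 ^ 10 = 10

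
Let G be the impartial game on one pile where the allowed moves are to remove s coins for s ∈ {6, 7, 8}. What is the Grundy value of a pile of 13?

2

Build the Grundy sequence with g(k) = mex{g(k−s) : s ∈ {6, 7, 8}, s ≤ k}:
k:     0  1  2  3  4  5  6  7  8  9 10 11 12 13
g(k):  0  0  0  0  0  0  1  1  1  1  1  1  2  2
So g(13) = 2.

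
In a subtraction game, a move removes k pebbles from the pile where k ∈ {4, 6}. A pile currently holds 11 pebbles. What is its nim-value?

0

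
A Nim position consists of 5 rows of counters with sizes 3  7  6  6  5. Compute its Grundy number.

1

Compute the nim-sum pairwise:
3 ⊕ 7 = 4
4 ⊕ 6 = 2
2 ⊕ 6 = 4
4 ⊕ 5 = 1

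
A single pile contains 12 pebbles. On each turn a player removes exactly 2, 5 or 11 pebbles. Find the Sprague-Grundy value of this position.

Compute g(0), g(1), … for moves {2, 5, 11}:
g(0) = mex{} = 0
g(1) = mex{} = 0
g(2) = mex{0} = 1
g(3) = mex{0} = 1
g(4) = mex{1} = 0
g(5) = mex{0,1} = 2
g(6) = mex{0} = 1
g(7) = mex{1,2} = 0
g(8) = mex{1} = 0
g(9) = mex{0} = 1
g(10) = mex{0,2} = 1
g(11) = mex{0,1} = 2
g(12) = mex{0,1} = 2
So g(12) = 2.

2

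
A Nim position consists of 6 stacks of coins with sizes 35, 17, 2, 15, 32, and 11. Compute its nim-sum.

20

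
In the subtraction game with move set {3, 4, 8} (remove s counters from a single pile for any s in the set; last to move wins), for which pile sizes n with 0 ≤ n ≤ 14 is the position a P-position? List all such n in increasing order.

0, 1, 2, 7, 12, 13, 14

Compute g(0), g(1), … for moves {3, 4, 8}:
g(0) = mex{} = 0
g(1) = mex{} = 0
g(2) = mex{} = 0
g(3) = mex{0} = 1
g(4) = mex{0} = 1
g(5) = mex{0} = 1
g(6) = mex{0,1} = 2
g(7) = mex{1} = 0
g(8) = mex{0,1} = 2
g(9) = mex{0,1,2} = 3
g(10) = mex{0,2} = 1
g(11) = mex{0,1,2} = 3
g(12) = mex{1,2,3} = 0
g(13) = mex{1,3} = 0
g(14) = mex{1,2,3} = 0
The P-positions (g = 0) in 0..14 are 0, 1, 2, 7, 12, 13, 14.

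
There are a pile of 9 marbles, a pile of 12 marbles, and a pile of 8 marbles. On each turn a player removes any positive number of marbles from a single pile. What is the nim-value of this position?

13

Nim-sum: 9 XOR 12 XOR 8 = 13.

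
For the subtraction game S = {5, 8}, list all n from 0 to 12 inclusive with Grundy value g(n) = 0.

0, 1, 2, 3, 4

Grundy values for subtraction set {5, 8}:
k:     0  1  2  3  4  5  6  7  8  9 10 11 12
g(k):  0  0  0  0  0  1  1  1  1  1  2  2  2
The P-positions (g = 0) in 0..12 are 0, 1, 2, 3, 4.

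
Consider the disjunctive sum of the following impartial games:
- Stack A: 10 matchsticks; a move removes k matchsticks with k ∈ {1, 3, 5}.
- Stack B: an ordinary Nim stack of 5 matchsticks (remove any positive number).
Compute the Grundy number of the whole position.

Grundy values for stack A (subtraction set {1, 3, 5}):
g(0) = mex{} = 0
g(1) = mex{0} = 1
g(2) = mex{1} = 0
g(3) = mex{0} = 1
g(4) = mex{1} = 0
g(5) = mex{0} = 1
g(6) = mex{1} = 0
g(7) = mex{0} = 1
g(8) = mex{1} = 0
g(9) = mex{0} = 1
g(10) = mex{1} = 0
So g(10) = 0.
Stack B is a plain Nim stack of size 5, so its Grundy value is 5.
The value of a disjunctive sum is the nim-sum of the parts.
Combined value = 0 ⊕ 5 = 5.

5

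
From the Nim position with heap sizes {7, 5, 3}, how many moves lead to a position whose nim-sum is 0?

Nim-sum: 7 ^ 5 ^ 3 = 1.
The overall nim-sum is X = 1. A heap of size p has a winning move iff p XOR X < p (reduce it to p XOR X).
  7: 7 XOR 1 = 6 < 7 — winning move (to 6).
  5: 5 XOR 1 = 4 < 5 — winning move (to 4).
  3: 3 XOR 1 = 2 < 3 — winning move (to 2).
That gives 3 winning moves.

3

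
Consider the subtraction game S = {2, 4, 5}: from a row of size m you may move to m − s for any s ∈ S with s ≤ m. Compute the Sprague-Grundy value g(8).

0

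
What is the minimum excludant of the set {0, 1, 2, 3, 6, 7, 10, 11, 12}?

4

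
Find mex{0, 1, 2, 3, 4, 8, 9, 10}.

The values 0, 1, 2, 3, 4 are all present; 5 is the first non-negative integer missing from the set.

5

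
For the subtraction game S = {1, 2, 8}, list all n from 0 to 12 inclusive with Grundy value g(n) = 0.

0, 3, 6, 9, 12

Grundy values for subtraction set {1, 2, 8}:
g(0) = mex{} = 0
g(1) = mex{0} = 1
g(2) = mex{0,1} = 2
g(3) = mex{1,2} = 0
g(4) = mex{0,2} = 1
g(5) = mex{0,1} = 2
g(6) = mex{1,2} = 0
g(7) = mex{0,2} = 1
g(8) = mex{0,1} = 2
g(9) = mex{1,2} = 0
g(10) = mex{0,2} = 1
g(11) = mex{0,1} = 2
g(12) = mex{1,2} = 0
The P-positions (g = 0) in 0..12 are 0, 3, 6, 9, 12.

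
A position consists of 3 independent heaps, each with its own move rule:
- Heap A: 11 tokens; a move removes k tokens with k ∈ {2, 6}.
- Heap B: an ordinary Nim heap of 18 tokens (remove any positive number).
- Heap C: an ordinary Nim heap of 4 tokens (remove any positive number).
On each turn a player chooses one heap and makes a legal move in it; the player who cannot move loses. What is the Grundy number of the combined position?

Build the Grundy sequence for heap A with g(k) = mex{g(k−s) : s ∈ {2, 6}, s ≤ k}:
k:     0  1  2  3  4  5  6  7  8  9 10 11
g(k):  0  0  1  1  0  0  1  1  0  0  1  1
So g(11) = 1.
Heap B is a plain Nim heap of size 18, so its Grundy value is 18.
Heap C is a plain Nim heap of size 4, so its Grundy value is 4.
The value of a disjunctive sum is the nim-sum of the parts.
Combined value = 1 XOR 18 XOR 4 = 23.

23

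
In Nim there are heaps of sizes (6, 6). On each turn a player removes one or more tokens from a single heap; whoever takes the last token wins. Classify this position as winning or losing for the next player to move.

Losing position

In binary:
  110  (6)
  110  (6)
  ---
  000  (0)
The nim-sum is 0, so this is a P-position: the player to move is in a losing position under optimal play.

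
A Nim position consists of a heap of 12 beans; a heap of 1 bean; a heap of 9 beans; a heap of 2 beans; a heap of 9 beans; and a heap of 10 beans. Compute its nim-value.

5

Bitwise XOR of the heap sizes:
  1100  (12)
  0001  (1)
  1001  (9)
  0010  (2)
  1001  (9)
  1010  (10)
  ----
  0101  (5)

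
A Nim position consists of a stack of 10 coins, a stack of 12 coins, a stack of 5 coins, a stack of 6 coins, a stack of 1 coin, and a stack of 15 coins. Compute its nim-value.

11

Compute the nim-sum pairwise:
10 ⊕ 12 = 6
6 ⊕ 5 = 3
3 ⊕ 6 = 5
5 ⊕ 1 = 4
4 ⊕ 15 = 11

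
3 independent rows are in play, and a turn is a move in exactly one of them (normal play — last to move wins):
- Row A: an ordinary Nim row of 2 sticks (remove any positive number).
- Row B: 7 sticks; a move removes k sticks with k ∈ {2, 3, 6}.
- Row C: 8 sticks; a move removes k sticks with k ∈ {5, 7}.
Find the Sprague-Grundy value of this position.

2

Row A is a plain Nim row of size 2, so its Grundy value is 2.
Build the Grundy sequence for row B with g(k) = mex{g(k−s) : s ∈ {2, 3, 6}, s ≤ k}:
k:     0  1  2  3  4  5  6  7
g(k):  0  0  1  1  2  0  3  1
So g(7) = 1.
For row C, compute g(0), g(1), … with moves {5, 7}:
g(0) = mex{} = 0
g(1) = mex{} = 0
g(2) = mex{} = 0
g(3) = mex{} = 0
g(4) = mex{} = 0
g(5) = mex{0} = 1
g(6) = mex{0} = 1
g(7) = mex{0} = 1
g(8) = mex{0} = 1
So g(8) = 1.
The value of a disjunctive sum is the nim-sum of the parts.
Combined value = 2 XOR 1 XOR 1 = 2.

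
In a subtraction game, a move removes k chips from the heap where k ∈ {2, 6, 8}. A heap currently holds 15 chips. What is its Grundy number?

Build the Grundy sequence with g(k) = mex{g(k−s) : s ∈ {2, 6, 8}, s ≤ k}:
k:     0  1  2  3  4  5  6  7  8  9 10 11 12 13 14 15
g(k):  0  0  1  1  0  0  1  1  2  2  3  3  2  2  0  0
So g(15) = 0.

0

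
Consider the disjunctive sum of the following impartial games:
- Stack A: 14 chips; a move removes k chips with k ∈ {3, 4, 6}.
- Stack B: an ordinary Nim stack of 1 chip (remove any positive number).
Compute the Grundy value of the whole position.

0

For stack A, compute g(0), g(1), … with moves {3, 4, 6}:
g(0) = mex{} = 0
g(1) = mex{} = 0
g(2) = mex{} = 0
g(3) = mex{0} = 1
g(4) = mex{0} = 1
g(5) = mex{0} = 1
g(6) = mex{0,1} = 2
g(7) = mex{0,1} = 2
g(8) = mex{0,1} = 2
g(9) = mex{1,2} = 0
g(10) = mex{1,2} = 0
g(11) = mex{1,2} = 0
g(12) = mex{0,2} = 1
g(13) = mex{0,2} = 1
g(14) = mex{0,2} = 1
So g(14) = 1.
Stack B is a plain Nim stack of size 1, so its Grundy value is 1.
The value of a disjunctive sum is the nim-sum of the parts.
Combined value = 1 ⊕ 1 = 0.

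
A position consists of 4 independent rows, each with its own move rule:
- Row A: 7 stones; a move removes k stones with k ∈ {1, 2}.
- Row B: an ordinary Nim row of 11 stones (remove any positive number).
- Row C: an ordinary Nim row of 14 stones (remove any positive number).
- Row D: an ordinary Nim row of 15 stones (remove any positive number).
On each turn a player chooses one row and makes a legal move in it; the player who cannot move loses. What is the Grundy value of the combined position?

11

For row A, compute g(0), g(1), … with moves {1, 2}:
k:     0  1  2  3  4  5  6  7
g(k):  0  1  2  0  1  2  0  1
So g(7) = 1.
Row B is a plain Nim row of size 11, so its Grundy value is 11.
Row C is a plain Nim row of size 14, so its Grundy value is 14.
Row D is a plain Nim row of size 15, so its Grundy value is 15.
The value of a disjunctive sum is the nim-sum of the parts.
Combined value = 1 XOR 11 XOR 14 XOR 15 = 11.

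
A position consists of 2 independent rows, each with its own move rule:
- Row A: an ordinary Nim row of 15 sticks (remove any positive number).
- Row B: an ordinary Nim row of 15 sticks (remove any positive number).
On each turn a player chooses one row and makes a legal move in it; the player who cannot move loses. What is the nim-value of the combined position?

Row A is a plain Nim row of size 15, so its Grundy value is 15.
Row B is a plain Nim row of size 15, so its Grundy value is 15.
The value of a disjunctive sum is the nim-sum of the parts.
Combined value = 15 ⊕ 15 = 0.

0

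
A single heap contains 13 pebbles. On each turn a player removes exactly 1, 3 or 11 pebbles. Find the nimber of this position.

Grundy values for subtraction set {1, 3, 11}:
k:     0  1  2  3  4  5  6  7  8  9 10 11 12 13
g(k):  0  1  0  1  0  1  0  1  0  1  0  1  0  1
So g(13) = 1.

1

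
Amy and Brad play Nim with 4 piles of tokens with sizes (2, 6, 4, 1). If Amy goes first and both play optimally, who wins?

Nim-sum: 2 XOR 6 XOR 4 XOR 1 = 1.
The nim-sum is 1 ≠ 0, so this is an N-position: the player to move can win; Amy has a winning move.

Amy wins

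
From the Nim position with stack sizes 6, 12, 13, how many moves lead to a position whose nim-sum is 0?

Compute the nim-sum pairwise:
6 ⊕ 12 = 10
10 ⊕ 13 = 7
The overall nim-sum is X = 7. A stack of size p has a winning move iff p XOR X < p (reduce it to p XOR X).
  6: 6 XOR 7 = 1 < 6 — winning move (to 1).
  12: 12 XOR 7 = 11 < 12 — winning move (to 11).
  13: 13 XOR 7 = 10 < 13 — winning move (to 10).
That gives 3 winning moves.

3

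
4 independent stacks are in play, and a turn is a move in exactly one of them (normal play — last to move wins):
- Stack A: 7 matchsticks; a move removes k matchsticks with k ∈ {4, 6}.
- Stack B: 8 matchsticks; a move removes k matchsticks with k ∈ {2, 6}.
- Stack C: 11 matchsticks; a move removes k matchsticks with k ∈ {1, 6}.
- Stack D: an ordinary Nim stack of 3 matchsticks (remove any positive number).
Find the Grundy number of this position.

For stack A, compute g(0), g(1), … with moves {4, 6}:
k:     0  1  2  3  4  5  6  7
g(k):  0  0  0  0  1  1  1  1
So g(7) = 1.
Grundy values for stack B (subtraction set {2, 6}):
g(0) = mex{} = 0
g(1) = mex{} = 0
g(2) = mex{0} = 1
g(3) = mex{0} = 1
g(4) = mex{1} = 0
g(5) = mex{1} = 0
g(6) = mex{0} = 1
g(7) = mex{0} = 1
g(8) = mex{1} = 0
So g(8) = 0.
For stack C, compute g(0), g(1), … with moves {1, 6}:
g(0) = mex{} = 0
g(1) = mex{0} = 1
g(2) = mex{1} = 0
g(3) = mex{0} = 1
g(4) = mex{1} = 0
g(5) = mex{0} = 1
g(6) = mex{0,1} = 2
g(7) = mex{1,2} = 0
g(8) = mex{0} = 1
g(9) = mex{1} = 0
g(10) = mex{0} = 1
g(11) = mex{1} = 0
So g(11) = 0.
Stack D is a plain Nim stack of size 3, so its Grundy value is 3.
By the Sprague-Grundy theorem, the Grundy value of a sum of independent games is the XOR of the component values.
Combined value = 1 ⊕ 0 ⊕ 0 ⊕ 3 = 2.

2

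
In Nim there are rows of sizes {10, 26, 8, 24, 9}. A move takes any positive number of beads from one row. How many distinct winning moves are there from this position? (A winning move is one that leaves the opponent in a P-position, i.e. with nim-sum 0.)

5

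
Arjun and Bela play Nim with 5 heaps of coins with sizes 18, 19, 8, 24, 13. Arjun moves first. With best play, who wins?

Compute the nim-sum pairwise:
18 ⊕ 19 = 1
1 ⊕ 8 = 9
9 ⊕ 24 = 17
17 ⊕ 13 = 28
The nim-sum is 28 ≠ 0, so this is an N-position: the player to move can win; Arjun has a winning move.

Arjun wins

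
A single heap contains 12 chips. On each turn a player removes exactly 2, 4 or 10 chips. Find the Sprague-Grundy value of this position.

0

Grundy values for subtraction set {2, 4, 10}:
k:     0  1  2  3  4  5  6  7  8  9 10 11 12
g(k):  0  0  1  1  2  2  0  0  1  1  2  2  0
So g(12) = 0.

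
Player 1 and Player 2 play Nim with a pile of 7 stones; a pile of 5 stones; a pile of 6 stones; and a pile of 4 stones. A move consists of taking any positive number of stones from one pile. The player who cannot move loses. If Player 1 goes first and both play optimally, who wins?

Player 2 wins

Compute the nim-sum pairwise:
7 ^ 5 = 2
2 ^ 6 = 4
4 ^ 4 = 0
The nim-sum is 0, so this is a P-position: the player to move is in a losing position under optimal play; Player 1 is about to move from it and so loses — Player 2 wins.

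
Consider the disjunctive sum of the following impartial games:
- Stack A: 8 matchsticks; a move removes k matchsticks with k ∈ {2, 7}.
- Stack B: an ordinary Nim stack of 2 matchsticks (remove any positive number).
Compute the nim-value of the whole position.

0

Grundy values for stack A (subtraction set {2, 7}):
g(0) = mex{} = 0
g(1) = mex{} = 0
g(2) = mex{0} = 1
g(3) = mex{0} = 1
g(4) = mex{1} = 0
g(5) = mex{1} = 0
g(6) = mex{0} = 1
g(7) = mex{0} = 1
g(8) = mex{0,1} = 2
So g(8) = 2.
Stack B is a plain Nim stack of size 2, so its Grundy value is 2.
By the Sprague-Grundy theorem, the Grundy value of a sum of independent games is the XOR of the component values.
Combined value = 2 XOR 2 = 0.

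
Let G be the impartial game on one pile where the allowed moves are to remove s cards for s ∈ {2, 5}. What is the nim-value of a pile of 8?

0

Compute g(0), g(1), … for moves {2, 5}:
k:     0  1  2  3  4  5  6  7  8
g(k):  0  0  1  1  0  2  1  0  0
So g(8) = 0.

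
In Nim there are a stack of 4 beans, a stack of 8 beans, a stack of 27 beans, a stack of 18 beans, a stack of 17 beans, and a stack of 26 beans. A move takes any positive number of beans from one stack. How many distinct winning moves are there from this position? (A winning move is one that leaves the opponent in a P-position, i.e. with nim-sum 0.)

3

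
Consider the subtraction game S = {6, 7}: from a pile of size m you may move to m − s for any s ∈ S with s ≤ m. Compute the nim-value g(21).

Build the Grundy sequence with g(k) = mex{g(k−s) : s ∈ {6, 7}, s ≤ k}:
k:     0  1  2  3  4  5  6  7  8  9 10 11 12 13 14 15 16 17 18 19 20 21
g(k):  0  0  0  0  0  0  1  1  1  1  1  1  2  0  0  0  0  0  0  1  1  1
So g(21) = 1.

1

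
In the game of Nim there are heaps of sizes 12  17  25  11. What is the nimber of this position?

15

Nim-sum: 12 ^ 17 ^ 25 ^ 11 = 15.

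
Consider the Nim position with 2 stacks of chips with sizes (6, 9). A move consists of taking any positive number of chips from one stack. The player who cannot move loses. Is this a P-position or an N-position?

Nim-sum: 6 ^ 9 = 15.
The nim-sum is 15 ≠ 0, so this is an N-position: the player to move can win.

N-position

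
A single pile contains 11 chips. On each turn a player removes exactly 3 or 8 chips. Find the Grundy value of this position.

Grundy values for subtraction set {3, 8}:
g(0) = mex{} = 0
g(1) = mex{} = 0
g(2) = mex{} = 0
g(3) = mex{0} = 1
g(4) = mex{0} = 1
g(5) = mex{0} = 1
g(6) = mex{1} = 0
g(7) = mex{1} = 0
g(8) = mex{0,1} = 2
g(9) = mex{0} = 1
g(10) = mex{0} = 1
g(11) = mex{1,2} = 0
So g(11) = 0.

0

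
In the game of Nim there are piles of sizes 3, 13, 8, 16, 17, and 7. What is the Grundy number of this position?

0

Nim-sum: 3 ^ 13 ^ 8 ^ 16 ^ 17 ^ 7 = 0.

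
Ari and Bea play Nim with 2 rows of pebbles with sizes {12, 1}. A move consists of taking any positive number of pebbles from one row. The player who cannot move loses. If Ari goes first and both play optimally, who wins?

Ari wins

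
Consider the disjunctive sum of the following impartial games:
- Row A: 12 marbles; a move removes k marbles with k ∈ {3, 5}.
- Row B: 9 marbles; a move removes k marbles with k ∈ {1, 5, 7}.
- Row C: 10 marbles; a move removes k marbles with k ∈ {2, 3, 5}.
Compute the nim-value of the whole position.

1

Grundy values for row A (subtraction set {3, 5}):
k:     0  1  2  3  4  5  6  7  8  9 10 11 12
g(k):  0  0  0  1  1  1  2  2  0  0  0  1  1
So g(12) = 1.
Grundy values for row B (subtraction set {1, 5, 7}):
k:     0  1  2  3  4  5  6  7  8  9
g(k):  0  1  0  1  0  1  0  1  0  1
So g(9) = 1.
Build the Grundy sequence for row C with g(k) = mex{g(k−s) : s ∈ {2, 3, 5}, s ≤ k}:
g(0) = mex{} = 0
g(1) = mex{} = 0
g(2) = mex{0} = 1
g(3) = mex{0} = 1
g(4) = mex{0,1} = 2
g(5) = mex{0,1} = 2
g(6) = mex{0,1,2} = 3
g(7) = mex{1,2} = 0
g(8) = mex{1,2,3} = 0
g(9) = mex{0,2,3} = 1
g(10) = mex{0,2} = 1
So g(10) = 1.
The value of a disjunctive sum is the nim-sum of the parts.
Combined value = 1 ⊕ 1 ⊕ 1 = 1.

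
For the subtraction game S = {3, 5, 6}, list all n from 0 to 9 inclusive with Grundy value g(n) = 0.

0, 1, 2, 9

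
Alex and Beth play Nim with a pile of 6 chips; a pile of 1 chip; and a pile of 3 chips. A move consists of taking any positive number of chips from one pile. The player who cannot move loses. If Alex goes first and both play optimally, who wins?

Compute the nim-sum pairwise:
6 XOR 1 = 7
7 XOR 3 = 4
The nim-sum is 4 ≠ 0, so this is an N-position: the player to move can win; Alex has a winning move.

Alex wins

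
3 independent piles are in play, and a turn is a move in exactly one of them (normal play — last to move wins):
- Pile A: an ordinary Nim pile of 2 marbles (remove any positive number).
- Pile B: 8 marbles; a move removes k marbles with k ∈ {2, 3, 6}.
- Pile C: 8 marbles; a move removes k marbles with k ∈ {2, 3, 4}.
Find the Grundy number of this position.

Pile A is a plain Nim pile of size 2, so its Grundy value is 2.
Grundy values for pile B (subtraction set {2, 3, 6}):
k:     0  1  2  3  4  5  6  7  8
g(k):  0  0  1  1  2  0  3  1  2
So g(8) = 2.
Build the Grundy sequence for pile C with g(k) = mex{g(k−s) : s ∈ {2, 3, 4}, s ≤ k}:
k:     0  1  2  3  4  5  6  7  8
g(k):  0  0  1  1  2  2  0  0  1
So g(8) = 1.
By the Sprague-Grundy theorem, the Grundy value of a sum of independent games is the XOR of the component values.
Combined value = 2 ⊕ 2 ⊕ 1 = 1.

1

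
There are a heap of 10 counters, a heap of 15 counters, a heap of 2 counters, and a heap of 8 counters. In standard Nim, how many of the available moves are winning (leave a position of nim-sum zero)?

Compute the nim-sum pairwise:
10 XOR 15 = 5
5 XOR 2 = 7
7 XOR 8 = 15
The overall nim-sum is X = 15. A heap of size p has a winning move iff p XOR X < p (reduce it to p XOR X).
  10: 10 XOR 15 = 5 < 10 — winning move (to 5).
  15: 15 XOR 15 = 0 < 15 — winning move (to 0).
  2: 2 XOR 15 = 13 ≥ 2 — no move.
  8: 8 XOR 15 = 7 < 8 — winning move (to 7).
That gives 3 winning moves.

3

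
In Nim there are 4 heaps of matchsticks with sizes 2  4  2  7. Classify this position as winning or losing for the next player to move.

Winning position

In binary:
  010  (2)
  100  (4)
  010  (2)
  111  (7)
  ---
  011  (3)
The nim-sum is 3 ≠ 0, so this is an N-position: the player to move can win.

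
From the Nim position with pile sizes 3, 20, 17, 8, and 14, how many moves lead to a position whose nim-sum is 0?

Nim-sum: 3 ⊕ 20 ⊕ 17 ⊕ 8 ⊕ 14 = 0.
The nim-sum is already 0, so every move leaves a nonzero nim-sum — there are no winning moves.

0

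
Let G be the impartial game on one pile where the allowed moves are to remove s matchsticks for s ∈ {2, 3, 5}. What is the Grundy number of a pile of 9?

1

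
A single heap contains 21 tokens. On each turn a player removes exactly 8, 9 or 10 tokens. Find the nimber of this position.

Grundy values for subtraction set {8, 9, 10}:
k:     0  1  2  3  4  5  6  7  8  9 10 11 12 13 14 15 16 17 18 19 20 21
g(k):  0  0  0  0  0  0  0  0  1  1  1  1  1  1  1  1  2  2  0  0  0  0
So g(21) = 0.

0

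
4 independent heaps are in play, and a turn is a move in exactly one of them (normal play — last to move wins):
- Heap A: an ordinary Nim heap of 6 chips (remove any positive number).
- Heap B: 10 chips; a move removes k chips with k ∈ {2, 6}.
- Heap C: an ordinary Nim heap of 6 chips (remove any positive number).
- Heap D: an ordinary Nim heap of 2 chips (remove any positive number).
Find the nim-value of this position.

Heap A is a plain Nim heap of size 6, so its Grundy value is 6.
For heap B, compute g(0), g(1), … with moves {2, 6}:
g(0) = mex{} = 0
g(1) = mex{} = 0
g(2) = mex{0} = 1
g(3) = mex{0} = 1
g(4) = mex{1} = 0
g(5) = mex{1} = 0
g(6) = mex{0} = 1
g(7) = mex{0} = 1
g(8) = mex{1} = 0
g(9) = mex{1} = 0
g(10) = mex{0} = 1
So g(10) = 1.
Heap C is a plain Nim heap of size 6, so its Grundy value is 6.
Heap D is a plain Nim heap of size 2, so its Grundy value is 2.
By the Sprague-Grundy theorem, the Grundy value of a sum of independent games is the XOR of the component values.
Combined value = 6 ⊕ 1 ⊕ 6 ⊕ 2 = 3.

3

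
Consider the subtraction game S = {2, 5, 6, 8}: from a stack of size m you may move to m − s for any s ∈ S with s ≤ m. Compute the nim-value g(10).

Compute g(0), g(1), … for moves {2, 5, 6, 8}:
g(0) = mex{} = 0
g(1) = mex{} = 0
g(2) = mex{0} = 1
g(3) = mex{0} = 1
g(4) = mex{1} = 0
g(5) = mex{0,1} = 2
g(6) = mex{0} = 1
g(7) = mex{0,1,2} = 3
g(8) = mex{0,1} = 2
g(9) = mex{0,1,3} = 2
g(10) = mex{0,1,2} = 3
So g(10) = 3.

3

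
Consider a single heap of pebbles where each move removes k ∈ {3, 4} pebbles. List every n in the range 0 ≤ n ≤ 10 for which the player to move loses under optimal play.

0, 1, 2, 7, 8, 9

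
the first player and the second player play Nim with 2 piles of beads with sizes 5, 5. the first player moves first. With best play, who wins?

Bitwise XOR of the heap sizes:
  101  (5)
  101  (5)
  ---
  000  (0)
The nim-sum is 0, so this is a P-position: the player to move is in a losing position under optimal play; the first player is about to move from it and so loses — the second player wins.

the second player wins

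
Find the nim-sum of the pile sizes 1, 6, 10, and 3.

14

Nim-sum: 1 ^ 6 ^ 10 ^ 3 = 14.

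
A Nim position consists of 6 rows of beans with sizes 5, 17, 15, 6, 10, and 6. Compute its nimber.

In binary:
  00101  (5)
  10001  (17)
  01111  (15)
  00110  (6)
  01010  (10)
  00110  (6)
  -----
  10001  (17)

17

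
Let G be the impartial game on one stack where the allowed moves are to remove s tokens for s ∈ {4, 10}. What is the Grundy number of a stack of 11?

2

Compute g(0), g(1), … for moves {4, 10}:
g(0) = mex{} = 0
g(1) = mex{} = 0
g(2) = mex{} = 0
g(3) = mex{} = 0
g(4) = mex{0} = 1
g(5) = mex{0} = 1
g(6) = mex{0} = 1
g(7) = mex{0} = 1
g(8) = mex{1} = 0
g(9) = mex{1} = 0
g(10) = mex{0,1} = 2
g(11) = mex{0,1} = 2
So g(11) = 2.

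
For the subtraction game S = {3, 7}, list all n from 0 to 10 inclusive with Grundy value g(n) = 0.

0, 1, 2, 6, 10

Grundy values for subtraction set {3, 7}:
g(0) = mex{} = 0
g(1) = mex{} = 0
g(2) = mex{} = 0
g(3) = mex{0} = 1
g(4) = mex{0} = 1
g(5) = mex{0} = 1
g(6) = mex{1} = 0
g(7) = mex{0,1} = 2
g(8) = mex{0,1} = 2
g(9) = mex{0} = 1
g(10) = mex{1,2} = 0
The P-positions (g = 0) in 0..10 are 0, 1, 2, 6, 10.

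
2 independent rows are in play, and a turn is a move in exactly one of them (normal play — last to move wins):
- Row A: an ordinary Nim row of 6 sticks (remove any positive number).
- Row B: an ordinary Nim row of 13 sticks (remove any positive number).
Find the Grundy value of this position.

Row A is a plain Nim row of size 6, so its Grundy value is 6.
Row B is a plain Nim row of size 13, so its Grundy value is 13.
By the Sprague-Grundy theorem, the Grundy value of a sum of independent games is the XOR of the component values.
Combined value = 6 ⊕ 13 = 11.

11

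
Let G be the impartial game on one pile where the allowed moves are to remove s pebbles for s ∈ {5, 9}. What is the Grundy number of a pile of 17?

0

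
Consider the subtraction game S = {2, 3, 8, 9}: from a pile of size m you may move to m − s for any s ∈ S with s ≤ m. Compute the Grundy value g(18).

1

Compute g(0), g(1), … for moves {2, 3, 8, 9}:
k:     0  1  2  3  4  5  6  7  8  9 10 11 12 13 14 15 16 17 18
g(k):  0  0  1  1  2  0  0  1  1  2  2  0  0  1  1  2  0  0  1
So g(18) = 1.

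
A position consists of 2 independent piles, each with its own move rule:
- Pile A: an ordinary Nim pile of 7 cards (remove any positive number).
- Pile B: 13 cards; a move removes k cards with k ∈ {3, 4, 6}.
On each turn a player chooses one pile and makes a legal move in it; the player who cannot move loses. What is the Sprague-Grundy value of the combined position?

Pile A is a plain Nim pile of size 7, so its Grundy value is 7.
Grundy values for pile B (subtraction set {3, 4, 6}):
k:     0  1  2  3  4  5  6  7  8  9 10 11 12 13
g(k):  0  0  0  1  1  1  2  2  2  0  0  0  1  1
So g(13) = 1.
The value of a disjunctive sum is the nim-sum of the parts.
Combined value = 7 XOR 1 = 6.

6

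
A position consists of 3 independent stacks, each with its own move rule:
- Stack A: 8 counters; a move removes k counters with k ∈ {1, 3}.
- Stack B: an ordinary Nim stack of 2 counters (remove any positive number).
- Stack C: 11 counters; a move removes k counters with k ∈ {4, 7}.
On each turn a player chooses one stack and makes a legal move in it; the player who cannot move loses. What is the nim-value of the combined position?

Build the Grundy sequence for stack A with g(k) = mex{g(k−s) : s ∈ {1, 3}, s ≤ k}:
k:     0  1  2  3  4  5  6  7  8
g(k):  0  1  0  1  0  1  0  1  0
So g(8) = 0.
Stack B is a plain Nim stack of size 2, so its Grundy value is 2.
For stack C, compute g(0), g(1), … with moves {4, 7}:
g(0) = mex{} = 0
g(1) = mex{} = 0
g(2) = mex{} = 0
g(3) = mex{} = 0
g(4) = mex{0} = 1
g(5) = mex{0} = 1
g(6) = mex{0} = 1
g(7) = mex{0} = 1
g(8) = mex{0,1} = 2
g(9) = mex{0,1} = 2
g(10) = mex{0,1} = 2
g(11) = mex{1} = 0
So g(11) = 0.
The value of a disjunctive sum is the nim-sum of the parts.
Combined value = 0 ⊕ 2 ⊕ 0 = 2.

2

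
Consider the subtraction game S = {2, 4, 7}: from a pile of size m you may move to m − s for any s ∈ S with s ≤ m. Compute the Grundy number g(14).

Compute g(0), g(1), … for moves {2, 4, 7}:
g(0) = mex{} = 0
g(1) = mex{} = 0
g(2) = mex{0} = 1
g(3) = mex{0} = 1
g(4) = mex{0,1} = 2
g(5) = mex{0,1} = 2
g(6) = mex{1,2} = 0
g(7) = mex{0,1,2} = 3
g(8) = mex{0,2} = 1
g(9) = mex{1,2,3} = 0
g(10) = mex{0,1} = 2
g(11) = mex{0,2,3} = 1
g(12) = mex{1,2} = 0
g(13) = mex{0,1} = 2
g(14) = mex{0,2,3} = 1
So g(14) = 1.

1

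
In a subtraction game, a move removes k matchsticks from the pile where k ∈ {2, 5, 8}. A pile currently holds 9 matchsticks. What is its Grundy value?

1

Build the Grundy sequence with g(k) = mex{g(k−s) : s ∈ {2, 5, 8}, s ≤ k}:
k:     0  1  2  3  4  5  6  7  8  9
g(k):  0  0  1  1  0  2  1  0  2  1
So g(9) = 1.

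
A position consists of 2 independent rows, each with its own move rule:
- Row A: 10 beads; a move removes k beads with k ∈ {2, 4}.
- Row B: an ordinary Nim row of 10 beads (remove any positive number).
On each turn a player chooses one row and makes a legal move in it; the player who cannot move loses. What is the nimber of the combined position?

Grundy values for row A (subtraction set {2, 4}):
g(0) = mex{} = 0
g(1) = mex{} = 0
g(2) = mex{0} = 1
g(3) = mex{0} = 1
g(4) = mex{0,1} = 2
g(5) = mex{0,1} = 2
g(6) = mex{1,2} = 0
g(7) = mex{1,2} = 0
g(8) = mex{0,2} = 1
g(9) = mex{0,2} = 1
g(10) = mex{0,1} = 2
So g(10) = 2.
Row B is a plain Nim row of size 10, so its Grundy value is 10.
The value of a disjunctive sum is the nim-sum of the parts.
Combined value = 2 ⊕ 10 = 8.

8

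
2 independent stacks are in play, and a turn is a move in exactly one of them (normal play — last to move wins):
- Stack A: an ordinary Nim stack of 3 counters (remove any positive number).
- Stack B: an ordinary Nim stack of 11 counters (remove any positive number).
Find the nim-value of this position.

Stack A is a plain Nim stack of size 3, so its Grundy value is 3.
Stack B is a plain Nim stack of size 11, so its Grundy value is 11.
By the Sprague-Grundy theorem, the Grundy value of a sum of independent games is the XOR of the component values.
Combined value = 3 ⊕ 11 = 8.

8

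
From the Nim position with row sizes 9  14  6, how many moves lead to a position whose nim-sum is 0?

1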